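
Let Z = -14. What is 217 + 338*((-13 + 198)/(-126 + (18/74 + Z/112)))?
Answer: -10423243/37261 ≈ -279.74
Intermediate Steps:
217 + 338*((-13 + 198)/(-126 + (18/74 + Z/112))) = 217 + 338*((-13 + 198)/(-126 + (18/74 - 14/112))) = 217 + 338*(185/(-126 + (18*(1/74) - 14*1/112))) = 217 + 338*(185/(-126 + (9/37 - 1/8))) = 217 + 338*(185/(-126 + 35/296)) = 217 + 338*(185/(-37261/296)) = 217 + 338*(185*(-296/37261)) = 217 + 338*(-54760/37261) = 217 - 18508880/37261 = -10423243/37261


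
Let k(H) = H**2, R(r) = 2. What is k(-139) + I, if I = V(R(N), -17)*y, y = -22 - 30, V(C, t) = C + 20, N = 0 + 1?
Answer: 18177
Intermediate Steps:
N = 1
V(C, t) = 20 + C
y = -52
I = -1144 (I = (20 + 2)*(-52) = 22*(-52) = -1144)
k(-139) + I = (-139)**2 - 1144 = 19321 - 1144 = 18177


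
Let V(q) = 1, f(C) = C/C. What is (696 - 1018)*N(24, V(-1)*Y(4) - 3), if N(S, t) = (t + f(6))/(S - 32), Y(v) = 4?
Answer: 161/2 ≈ 80.500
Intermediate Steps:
f(C) = 1
N(S, t) = (1 + t)/(-32 + S) (N(S, t) = (t + 1)/(S - 32) = (1 + t)/(-32 + S))
(696 - 1018)*N(24, V(-1)*Y(4) - 3) = (696 - 1018)*((1 + (1*4 - 3))/(-32 + 24)) = -322*(1 + (4 - 3))/(-8) = -(-161)*(1 + 1)/4 = -(-161)*2/4 = -322*(-¼) = 161/2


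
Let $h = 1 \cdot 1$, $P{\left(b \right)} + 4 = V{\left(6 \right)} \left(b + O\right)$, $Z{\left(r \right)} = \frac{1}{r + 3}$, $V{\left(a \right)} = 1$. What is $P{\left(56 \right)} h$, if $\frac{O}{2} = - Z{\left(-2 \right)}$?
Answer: $50$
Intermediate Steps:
$Z{\left(r \right)} = \frac{1}{3 + r}$
$O = -2$ ($O = 2 \left(- \frac{1}{3 - 2}\right) = 2 \left(- 1^{-1}\right) = 2 \left(\left(-1\right) 1\right) = 2 \left(-1\right) = -2$)
$P{\left(b \right)} = -6 + b$ ($P{\left(b \right)} = -4 + 1 \left(b - 2\right) = -4 + 1 \left(-2 + b\right) = -4 + \left(-2 + b\right) = -6 + b$)
$h = 1$
$P{\left(56 \right)} h = \left(-6 + 56\right) 1 = 50 \cdot 1 = 50$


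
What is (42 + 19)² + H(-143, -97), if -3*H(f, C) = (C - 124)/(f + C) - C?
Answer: 2655619/720 ≈ 3688.4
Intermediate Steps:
H(f, C) = C/3 - (-124 + C)/(3*(C + f)) (H(f, C) = -((C - 124)/(f + C) - C)/3 = -((-124 + C)/(C + f) - C)/3 = -(-C + (-124 + C)/(C + f))/3 = C/3 - (-124 + C)/(3*(C + f)))
(42 + 19)² + H(-143, -97) = (42 + 19)² + (124 + (-97)² - 1*(-97) - 97*(-143))/(3*(-97 - 143)) = 61² + (⅓)*(124 + 9409 + 97 + 13871)/(-240) = 3721 + (⅓)*(-1/240)*23501 = 3721 - 23501/720 = 2655619/720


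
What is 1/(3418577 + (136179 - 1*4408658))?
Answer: -1/853902 ≈ -1.1711e-6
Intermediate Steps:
1/(3418577 + (136179 - 1*4408658)) = 1/(3418577 + (136179 - 4408658)) = 1/(3418577 - 4272479) = 1/(-853902) = -1/853902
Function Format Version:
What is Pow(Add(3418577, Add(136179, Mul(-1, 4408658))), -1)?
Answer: Rational(-1, 853902) ≈ -1.1711e-6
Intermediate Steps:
Pow(Add(3418577, Add(136179, Mul(-1, 4408658))), -1) = Pow(Add(3418577, Add(136179, -4408658)), -1) = Pow(Add(3418577, -4272479), -1) = Pow(-853902, -1) = Rational(-1, 853902)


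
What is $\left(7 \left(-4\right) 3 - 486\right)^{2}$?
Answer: $324900$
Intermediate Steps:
$\left(7 \left(-4\right) 3 - 486\right)^{2} = \left(\left(-28\right) 3 - 486\right)^{2} = \left(-84 - 486\right)^{2} = \left(-570\right)^{2} = 324900$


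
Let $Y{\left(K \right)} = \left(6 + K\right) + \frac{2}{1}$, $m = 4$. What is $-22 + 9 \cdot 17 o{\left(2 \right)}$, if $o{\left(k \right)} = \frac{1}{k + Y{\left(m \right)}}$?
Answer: $- \frac{155}{14} \approx -11.071$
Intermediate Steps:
$Y{\left(K \right)} = 8 + K$ ($Y{\left(K \right)} = \left(6 + K\right) + 2 \cdot 1 = \left(6 + K\right) + 2 = 8 + K$)
$o{\left(k \right)} = \frac{1}{12 + k}$ ($o{\left(k \right)} = \frac{1}{k + \left(8 + 4\right)} = \frac{1}{k + 12} = \frac{1}{12 + k}$)
$-22 + 9 \cdot 17 o{\left(2 \right)} = -22 + \frac{9 \cdot 17}{12 + 2} = -22 + \frac{153}{14} = - \frac{155}{14}$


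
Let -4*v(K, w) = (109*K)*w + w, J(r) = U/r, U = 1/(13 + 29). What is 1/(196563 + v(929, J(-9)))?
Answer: 36/7078679 ≈ 5.0857e-6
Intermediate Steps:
U = 1/42 ≈ 0.023810
J(r) = 1/(42*r)
v(K, w) = -w/4 - 109*K*w/4 (v(K, w) = -((109*K)*w + w)/4 = -(109*K*w + w)/4 = -(w + 109*K*w)/4 = -w/4 - 109*K*w/4)
1/(196563 + v(929, J(-9))) = 1/(196563 - (1/42)/(-9)*(1 + 109*929)/4) = 1/(196563 - (1/42)*(-⅑)*(1 + 101261)/4) = 1/(196563 - ¼*(-1/378)*101262) = 1/(196563 + 2411/36) = 1/(7078679/36) = 36/7078679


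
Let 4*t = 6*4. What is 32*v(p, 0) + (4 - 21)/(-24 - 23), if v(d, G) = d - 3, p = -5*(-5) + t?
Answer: 42129/47 ≈ 896.36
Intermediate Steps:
t = 6 (t = (6*4)/4 = (¼)*24 = 6)
p = 31 (p = -5*(-5) + 6 = 25 + 6 = 31)
v(d, G) = -3 + d
32*v(p, 0) + (4 - 21)/(-24 - 23) = 32*(-3 + 31) + (4 - 21)/(-24 - 23) = 32*28 - 17/(-47) = 896 - 17*(-1/47) = 896 + 17/47 = 42129/47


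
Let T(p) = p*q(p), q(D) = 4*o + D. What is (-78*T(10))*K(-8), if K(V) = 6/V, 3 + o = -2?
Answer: -5850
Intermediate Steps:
o = -5 (o = -3 - 2 = -5)
q(D) = -20 + D (q(D) = 4*(-5) + D = -20 + D)
T(p) = p*(-20 + p)
(-78*T(10))*K(-8) = (-780*(-20 + 10))*(6/(-8)) = (-780*(-10))*(6*(-1/8)) = -78*(-100)*(-3/4) = 7800*(-3/4) = -5850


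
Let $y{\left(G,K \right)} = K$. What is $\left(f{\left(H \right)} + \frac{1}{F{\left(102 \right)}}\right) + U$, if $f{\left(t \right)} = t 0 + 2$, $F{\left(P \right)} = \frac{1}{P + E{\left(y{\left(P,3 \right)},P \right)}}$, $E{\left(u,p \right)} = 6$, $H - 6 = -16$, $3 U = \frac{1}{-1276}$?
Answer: $\frac{421079}{3828} \approx 110.0$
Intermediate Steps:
$U = - \frac{1}{3828}$ ($U = \frac{1}{3 \left(-1276\right)} = \frac{1}{3} \left(- \frac{1}{1276}\right) = - \frac{1}{3828} \approx -0.00026123$)
$H = -10$ ($H = 6 - 16 = -10$)
$F{\left(P \right)} = \frac{1}{6 + P}$ ($F{\left(P \right)} = \frac{1}{P + 6} = \frac{1}{6 + P}$)
$f{\left(t \right)} = 2$ ($f{\left(t \right)} = 0 + 2 = 2$)
$\left(f{\left(H \right)} + \frac{1}{F{\left(102 \right)}}\right) + U = \left(2 + \frac{1}{\frac{1}{6 + 102}}\right) - \frac{1}{3828} = \left(2 + \frac{1}{\frac{1}{108}}\right) - \frac{1}{3828} = \left(2 + 108\right) - \frac{1}{3828} = 110 - \frac{1}{3828} = \frac{421079}{3828}$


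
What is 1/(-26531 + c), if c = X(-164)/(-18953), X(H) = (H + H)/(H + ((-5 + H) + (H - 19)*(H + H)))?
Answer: -1131323523/30015144388385 ≈ -3.7692e-5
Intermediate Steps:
X(H) = 2*H/(-5 + 2*H + 2*H*(-19 + H)) (X(H) = (2*H)/(H + ((-5 + H) + (-19 + H)*(2*H))) = (2*H)/(H + ((-5 + H) + 2*H*(-19 + H))) = (2*H)/(H + (-5 + H + 2*H*(-19 + H))) = (2*H)/(-5 + 2*H + 2*H*(-19 + H)) = 2*H/(-5 + 2*H + 2*H*(-19 + H)))
c = 328/1131323523 (c = (2*(-164)/(-5 - 36*(-164) + 2*(-164)**2))/(-18953) = (2*(-164)/(-5 + 5904 + 2*26896))*(-1/18953) = (2*(-164)/(-5 + 5904 + 53792))*(-1/18953) = (2*(-164)/59691)*(-1/18953) = (2*(-164)*(1/59691))*(-1/18953) = -328/59691*(-1/18953) = 328/1131323523 ≈ 2.8993e-7)
1/(-26531 + c) = 1/(-26531 + 328/1131323523) = 1/(-30015144388385/1131323523) = -1131323523/30015144388385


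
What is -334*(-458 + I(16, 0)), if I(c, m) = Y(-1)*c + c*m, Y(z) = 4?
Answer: 131596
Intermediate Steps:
I(c, m) = 4*c + c*m
-334*(-458 + I(16, 0)) = -334*(-458 + 16*(4 + 0)) = -334*(-458 + 16*4) = -334*(-458 + 64) = -334*(-394) = 131596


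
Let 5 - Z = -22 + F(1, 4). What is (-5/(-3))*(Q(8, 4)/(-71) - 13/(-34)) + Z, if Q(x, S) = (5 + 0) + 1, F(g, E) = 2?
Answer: 184645/7242 ≈ 25.496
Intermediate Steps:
Q(x, S) = 6 (Q(x, S) = 5 + 1 = 6)
Z = 25 (Z = 5 - (-22 + 2) = 5 - 1*(-20) = 5 + 20 = 25)
(-5/(-3))*(Q(8, 4)/(-71) - 13/(-34)) + Z = (-5/(-3))*(6/(-71) - 13/(-34)) + 25 = (-5*(-1/3))*(6*(-1/71) - 13*(-1/34)) + 25 = 5*(-6/71 + 13/34)/3 + 25 = (5/3)*(719/2414) + 25 = 3595/7242 + 25 = 184645/7242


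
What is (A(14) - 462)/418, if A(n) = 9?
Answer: -453/418 ≈ -1.0837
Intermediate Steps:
(A(14) - 462)/418 = (9 - 462)/418 = -453*1/418 = -453/418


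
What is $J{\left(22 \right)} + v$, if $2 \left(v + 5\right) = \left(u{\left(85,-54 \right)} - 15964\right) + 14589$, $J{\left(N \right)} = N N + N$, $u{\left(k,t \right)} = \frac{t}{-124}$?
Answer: $- \frac{23099}{124} \approx -186.28$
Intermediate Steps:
$u{\left(k,t \right)} = - \frac{t}{124}$ ($u{\left(k,t \right)} = t \left(- \frac{1}{124}\right) = - \frac{t}{124}$)
$J{\left(N \right)} = N + N^{2}$ ($J{\left(N \right)} = N^{2} + N = N + N^{2}$)
$v = - \frac{85843}{124}$ ($v = -5 + \frac{\left(\left(- \frac{1}{124}\right) \left(-54\right) - 15964\right) + 14589}{2} = -5 + \frac{\left(\frac{27}{62} - 15964\right) + 14589}{2} = -5 + \frac{- \frac{989741}{62} + 14589}{2} = -5 + \frac{1}{2} \left(- \frac{85223}{62}\right) = -5 - \frac{85223}{124} = - \frac{85843}{124} \approx -692.28$)
$J{\left(22 \right)} + v = 22 \left(1 + 22\right) - \frac{85843}{124} = 22 \cdot 23 - \frac{85843}{124} = 506 - \frac{85843}{124} = - \frac{23099}{124}$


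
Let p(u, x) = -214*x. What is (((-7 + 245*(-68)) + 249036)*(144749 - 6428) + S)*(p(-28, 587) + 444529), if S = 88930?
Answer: 10250310237378269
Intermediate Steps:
(((-7 + 245*(-68)) + 249036)*(144749 - 6428) + S)*(p(-28, 587) + 444529) = (((-7 + 245*(-68)) + 249036)*(144749 - 6428) + 88930)*(-214*587 + 444529) = (((-7 - 16660) + 249036)*138321 + 88930)*(-125618 + 444529) = ((-16667 + 249036)*138321 + 88930)*318911 = (232369*138321 + 88930)*318911 = (32141512449 + 88930)*318911 = 32141601379*318911 = 10250310237378269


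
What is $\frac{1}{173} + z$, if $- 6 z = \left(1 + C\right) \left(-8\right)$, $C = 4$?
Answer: $\frac{3463}{519} \approx 6.6724$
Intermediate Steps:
$z = \frac{20}{3}$ ($z = - \frac{\left(1 + 4\right) \left(-8\right)}{6} = - \frac{5 \left(-8\right)}{6} = \left(- \frac{1}{6}\right) \left(-40\right) = \frac{20}{3} \approx 6.6667$)
$\frac{1}{173} + z = \frac{1}{173} + \frac{20}{3} = \frac{3463}{519}$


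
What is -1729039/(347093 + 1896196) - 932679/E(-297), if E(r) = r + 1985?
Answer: -2095187159063/3786671832 ≈ -553.31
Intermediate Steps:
E(r) = 1985 + r
-1729039/(347093 + 1896196) - 932679/E(-297) = -1729039/(347093 + 1896196) - 932679/(1985 - 297) = -1729039/2243289 - 932679/1688 = -2095187159063/3786671832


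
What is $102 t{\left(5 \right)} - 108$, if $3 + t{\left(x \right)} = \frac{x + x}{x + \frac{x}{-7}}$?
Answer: $-176$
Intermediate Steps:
$t{\left(x \right)} = - \frac{2}{3}$ ($t{\left(x \right)} = -3 + \frac{x + x}{x + \frac{x}{-7}} = -3 + \frac{2 x}{x + x \left(- \frac{1}{7}\right)} = -3 + \frac{2 x}{x - \frac{x}{7}} = -3 + \frac{2 x}{\frac{6}{7} x} = -3 + 2 x \frac{7}{6 x} = -3 + \frac{7}{3} = - \frac{2}{3}$)
$102 t{\left(5 \right)} - 108 = 102 \left(- \frac{2}{3}\right) - 108 = -68 - 108 = -176$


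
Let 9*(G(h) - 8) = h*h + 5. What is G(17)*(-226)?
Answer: -27572/3 ≈ -9190.7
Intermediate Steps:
G(h) = 77/9 + h²/9 (G(h) = 8 + (h*h + 5)/9 = 8 + (h² + 5)/9 = 8 + (5 + h²)/9 = 8 + (5/9 + h²/9) = 77/9 + h²/9)
G(17)*(-226) = (77/9 + (⅑)*17²)*(-226) = (77/9 + (⅑)*289)*(-226) = (77/9 + 289/9)*(-226) = (122/3)*(-226) = -27572/3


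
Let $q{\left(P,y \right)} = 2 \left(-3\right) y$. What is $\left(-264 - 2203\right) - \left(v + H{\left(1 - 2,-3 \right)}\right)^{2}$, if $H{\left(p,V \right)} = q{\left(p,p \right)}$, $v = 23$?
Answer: $-3308$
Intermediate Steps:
$q{\left(P,y \right)} = - 6 y$
$H{\left(p,V \right)} = - 6 p$
$\left(-264 - 2203\right) - \left(v + H{\left(1 - 2,-3 \right)}\right)^{2} = \left(-264 - 2203\right) - \left(23 - 6 \left(1 - 2\right)\right)^{2} = -2467 - \left(23 - 6 \left(1 - 2\right)\right)^{2} = -2467 - \left(23 - -6\right)^{2} = -2467 - \left(23 + 6\right)^{2} = -2467 - 29^{2} = -2467 - 841 = -3308$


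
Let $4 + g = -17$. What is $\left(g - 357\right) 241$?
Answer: $-91098$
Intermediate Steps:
$g = -21$ ($g = -4 - 17 = -21$)
$\left(g - 357\right) 241 = \left(-21 - 357\right) 241 = \left(-378\right) 241 = -91098$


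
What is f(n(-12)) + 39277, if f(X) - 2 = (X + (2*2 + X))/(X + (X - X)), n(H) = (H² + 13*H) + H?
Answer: 235685/6 ≈ 39281.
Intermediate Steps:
n(H) = H² + 14*H
f(X) = 2 + (4 + 2*X)/X (f(X) = 2 + (X + (2*2 + X))/(X + (X - X)) = 2 + (X + (4 + X))/(X + 0) = 2 + (4 + 2*X)/X)
f(n(-12)) + 39277 = (4 + 4/((-12*(14 - 12)))) + 39277 = (4 + 4/((-12*2))) + 39277 = (4 + 4/(-24)) + 39277 = (4 + 4*(-1/24)) + 39277 = (4 - ⅙) + 39277 = 23/6 + 39277 = 235685/6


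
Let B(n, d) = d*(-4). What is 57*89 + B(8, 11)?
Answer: 5029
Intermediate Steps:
B(n, d) = -4*d
57*89 + B(8, 11) = 57*89 - 4*11 = 5073 - 44 = 5029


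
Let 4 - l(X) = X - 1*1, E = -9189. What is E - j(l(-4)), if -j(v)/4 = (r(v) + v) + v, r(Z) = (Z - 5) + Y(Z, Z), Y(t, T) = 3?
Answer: -9089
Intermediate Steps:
r(Z) = -2 + Z (r(Z) = (Z - 5) + 3 = (-5 + Z) + 3 = -2 + Z)
l(X) = 5 - X (l(X) = 4 - (X - 1*1) = 4 - (X - 1) = 4 - (-1 + X) = 4 + (1 - X) = 5 - X)
j(v) = 8 - 12*v (j(v) = -4*(((-2 + v) + v) + v) = -4*((-2 + 2*v) + v) = -4*(-2 + 3*v) = 8 - 12*v)
E - j(l(-4)) = -9189 - (8 - 12*(5 - 1*(-4))) = -9189 - (8 - 12*(5 + 4)) = -9189 - (8 - 12*9) = -9189 - (8 - 108) = -9189 - 1*(-100) = -9189 + 100 = -9089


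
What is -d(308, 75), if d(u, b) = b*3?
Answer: -225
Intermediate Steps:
d(u, b) = 3*b
-d(308, 75) = -3*75 = -1*225 = -225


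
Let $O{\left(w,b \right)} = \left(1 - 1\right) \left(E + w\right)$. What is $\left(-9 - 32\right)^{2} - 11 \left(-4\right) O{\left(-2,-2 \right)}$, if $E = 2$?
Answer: $1681$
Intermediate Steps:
$O{\left(w,b \right)} = 0$ ($O{\left(w,b \right)} = \left(1 - 1\right) \left(2 + w\right) = 0 \left(2 + w\right) = 0$)
$\left(-9 - 32\right)^{2} - 11 \left(-4\right) O{\left(-2,-2 \right)} = \left(-9 - 32\right)^{2} - 11 \left(-4\right) 0 = \left(-41\right)^{2} - \left(-44\right) 0 = 1681 - 0 = 1681 + 0 = 1681$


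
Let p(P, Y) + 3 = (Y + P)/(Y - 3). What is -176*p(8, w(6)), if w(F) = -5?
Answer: 594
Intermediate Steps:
p(P, Y) = -3 + (P + Y)/(-3 + Y) (p(P, Y) = -3 + (Y + P)/(Y - 3) = -3 + (P + Y)/(-3 + Y))
-176*p(8, w(6)) = -176*(9 + 8 - 2*(-5))/(-3 - 5) = -176*(9 + 8 + 10)/(-8) = -(-22)*27 = -176*(-27/8) = 594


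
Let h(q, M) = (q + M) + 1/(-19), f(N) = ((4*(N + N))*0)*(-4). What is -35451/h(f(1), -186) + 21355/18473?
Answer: 17706266/92365 ≈ 191.70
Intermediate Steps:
f(N) = 0 (f(N) = ((4*(2*N))*0)*(-4) = ((8*N)*0)*(-4) = 0*(-4) = 0)
h(q, M) = -1/19 + M + q (h(q, M) = (M + q) - 1/19 = -1/19 + M + q)
-35451/h(f(1), -186) + 21355/18473 = -35451/(-1/19 - 186 + 0) + 21355/18473 = -35451/(-3535/19) + 21355*(1/18473) = -35451*(-19/3535) + 21355/18473 = 6669/35 + 21355/18473 = 17706266/92365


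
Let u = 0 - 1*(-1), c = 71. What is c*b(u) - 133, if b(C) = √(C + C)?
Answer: -133 + 71*√2 ≈ -32.591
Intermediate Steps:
u = 1 (u = 0 + 1 = 1)
b(C) = √2*√C (b(C) = √(2*C) = √2*√C)
c*b(u) - 133 = 71*(√2*√1) - 133 = 71*(√2*1) - 133 = 71*√2 - 133 = -133 + 71*√2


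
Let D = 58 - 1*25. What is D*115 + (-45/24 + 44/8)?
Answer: 30389/8 ≈ 3798.6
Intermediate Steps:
D = 33 (D = 58 - 25 = 33)
D*115 + (-45/24 + 44/8) = 33*115 + (-45/24 + 44/8) = 3795 + (-45*1/24 + 44*(1/8)) = 3795 + (-15/8 + 11/2) = 3795 + 29/8 = 30389/8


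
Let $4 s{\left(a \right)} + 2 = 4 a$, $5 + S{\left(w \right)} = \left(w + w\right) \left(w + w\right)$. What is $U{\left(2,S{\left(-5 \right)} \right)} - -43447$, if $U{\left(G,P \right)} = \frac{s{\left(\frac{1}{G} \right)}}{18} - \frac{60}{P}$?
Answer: $\frac{825481}{19} \approx 43446.0$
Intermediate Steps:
$S{\left(w \right)} = -5 + 4 w^{2}$ ($S{\left(w \right)} = -5 + \left(w + w\right) \left(w + w\right) = -5 + 2 w 2 w = -5 + 4 w^{2}$)
$s{\left(a \right)} = - \frac{1}{2} + a$ ($s{\left(a \right)} = - \frac{1}{2} + \frac{4 a}{4} = - \frac{1}{2} + a$)
$U{\left(G,P \right)} = - \frac{1}{36} - \frac{60}{P} + \frac{1}{18 G}$ ($U{\left(G,P \right)} = \frac{- \frac{1}{2} + \frac{1}{G}}{18} - \frac{60}{P} = \left(- \frac{1}{2} + \frac{1}{G}\right) \frac{1}{18} - \frac{60}{P} = \left(- \frac{1}{36} + \frac{1}{18 G}\right) - \frac{60}{P} = - \frac{1}{36} - \frac{60}{P} + \frac{1}{18 G}$)
$U{\left(2,S{\left(-5 \right)} \right)} - -43447 = \left(- \frac{1}{36} - \frac{60}{-5 + 4 \left(-5\right)^{2}} + \frac{1}{18 \cdot 2}\right) - -43447 = \left(- \frac{1}{36} - \frac{60}{-5 + 4 \cdot 25} + \frac{1}{18} \cdot \frac{1}{2}\right) + 43447 = \left(- \frac{1}{36} - \frac{60}{-5 + 100} + \frac{1}{36}\right) + 43447 = \left(- \frac{1}{36} - \frac{60}{95} + \frac{1}{36}\right) + 43447 = \left(- \frac{1}{36} - \frac{12}{19} + \frac{1}{36}\right) + 43447 = - \frac{12}{19} + 43447 = \frac{825481}{19}$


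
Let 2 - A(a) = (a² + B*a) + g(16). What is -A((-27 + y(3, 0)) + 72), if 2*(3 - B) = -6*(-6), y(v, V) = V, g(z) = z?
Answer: 1364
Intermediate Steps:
B = -15 (B = 3 - (-3)*2*(-6)/2 = 3 - (-3)*(-12)/2 = 3 - ½*36 = 3 - 18 = -15)
A(a) = -14 - a² + 15*a (A(a) = 2 - ((a² - 15*a) + 16) = 2 - (16 + a² - 15*a) = 2 + (-16 - a² + 15*a) = -14 - a² + 15*a)
-A((-27 + y(3, 0)) + 72) = -(-14 - ((-27 + 0) + 72)² + 15*((-27 + 0) + 72)) = -(-14 - (-27 + 72)² + 15*(-27 + 72)) = -(-14 - 1*45² + 15*45) = -(-14 - 1*2025 + 675) = -(-14 - 2025 + 675) = -1*(-1364) = 1364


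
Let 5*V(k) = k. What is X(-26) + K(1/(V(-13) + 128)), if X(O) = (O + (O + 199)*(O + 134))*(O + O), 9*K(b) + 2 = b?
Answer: -5474930137/5643 ≈ -9.7022e+5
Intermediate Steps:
V(k) = k/5
K(b) = -2/9 + b/9
X(O) = 2*O*(O + (134 + O)*(199 + O)) (X(O) = (O + (199 + O)*(134 + O))*(2*O) = (O + (134 + O)*(199 + O))*(2*O) = 2*O*(O + (134 + O)*(199 + O)))
X(-26) + K(1/(V(-13) + 128)) = 2*(-26)*(26666 + (-26)**2 + 334*(-26)) + (-2/9 + 1/(9*((1/5)*(-13) + 128))) = 2*(-26)*(26666 + 676 - 8684) + (-2/9 + 1/(9*(-13/5 + 128))) = 2*(-26)*18658 + (-2/9 + 1/(9*(627/5))) = -970216 + (-2/9 + (1/9)*(5/627)) = -970216 + (-2/9 + 5/5643) = -970216 - 1249/5643 = -5474930137/5643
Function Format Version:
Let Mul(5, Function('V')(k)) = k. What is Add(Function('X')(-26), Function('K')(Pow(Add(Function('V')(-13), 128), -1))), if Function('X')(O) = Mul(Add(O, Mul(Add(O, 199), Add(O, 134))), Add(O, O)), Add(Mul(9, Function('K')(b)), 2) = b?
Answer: Rational(-5474930137, 5643) ≈ -9.7022e+5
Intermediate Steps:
Function('V')(k) = Mul(Rational(1, 5), k)
Function('K')(b) = Add(Rational(-2, 9), Mul(Rational(1, 9), b))
Function('X')(O) = Mul(2, O, Add(O, Mul(Add(134, O), Add(199, O)))) (Function('X')(O) = Mul(Add(O, Mul(Add(199, O), Add(134, O))), Mul(2, O)) = Mul(Add(O, Mul(Add(134, O), Add(199, O))), Mul(2, O)) = Mul(2, O, Add(O, Mul(Add(134, O), Add(199, O)))))
Add(Function('X')(-26), Function('K')(Pow(Add(Function('V')(-13), 128), -1))) = Add(Mul(2, -26, Add(26666, Pow(-26, 2), Mul(334, -26))), Add(Rational(-2, 9), Mul(Rational(1, 9), Pow(Add(Mul(Rational(1, 5), -13), 128), -1)))) = Add(Mul(2, -26, Add(26666, 676, -8684)), Add(Rational(-2, 9), Mul(Rational(1, 9), Pow(Add(Rational(-13, 5), 128), -1)))) = Add(Mul(2, -26, 18658), Add(Rational(-2, 9), Mul(Rational(1, 9), Pow(Rational(627, 5), -1)))) = Add(-970216, Add(Rational(-2, 9), Mul(Rational(1, 9), Rational(5, 627)))) = Add(-970216, Add(Rational(-2, 9), Rational(5, 5643))) = Add(-970216, Rational(-1249, 5643)) = Rational(-5474930137, 5643)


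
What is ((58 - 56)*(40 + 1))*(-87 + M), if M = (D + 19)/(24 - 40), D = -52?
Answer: -55719/8 ≈ -6964.9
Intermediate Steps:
M = 33/16 (M = (-52 + 19)/(24 - 40) = -33/(-16) = -33*(-1/16) = 33/16 ≈ 2.0625)
((58 - 56)*(40 + 1))*(-87 + M) = ((58 - 56)*(40 + 1))*(-87 + 33/16) = (2*41)*(-1359/16) = 82*(-1359/16) = -55719/8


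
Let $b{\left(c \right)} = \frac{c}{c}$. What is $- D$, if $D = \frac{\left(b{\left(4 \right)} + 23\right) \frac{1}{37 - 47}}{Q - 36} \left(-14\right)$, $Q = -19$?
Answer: $\frac{168}{275} \approx 0.61091$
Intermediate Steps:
$b{\left(c \right)} = 1$
$D = - \frac{168}{275}$ ($D = \frac{\left(1 + 23\right) \frac{1}{37 - 47}}{-19 - 36} \left(-14\right) = \frac{24 \frac{1}{-10}}{-55} \left(-14\right) = 24 \left(- \frac{1}{10}\right) \left(- \frac{1}{55}\right) \left(-14\right) = \left(- \frac{12}{5}\right) \left(- \frac{1}{55}\right) \left(-14\right) = \frac{12}{275} \left(-14\right) = - \frac{168}{275} \approx -0.61091$)
$- D = \left(-1\right) \left(- \frac{168}{275}\right) = \frac{168}{275}$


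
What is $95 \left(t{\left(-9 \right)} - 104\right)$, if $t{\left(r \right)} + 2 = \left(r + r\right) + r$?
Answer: $-12635$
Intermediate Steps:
$t{\left(r \right)} = -2 + 3 r$ ($t{\left(r \right)} = -2 + \left(\left(r + r\right) + r\right) = -2 + \left(2 r + r\right) = -2 + 3 r$)
$95 \left(t{\left(-9 \right)} - 104\right) = 95 \left(\left(-2 + 3 \left(-9\right)\right) - 104\right) = 95 \left(\left(-2 - 27\right) - 104\right) = 95 \left(-29 - 104\right) = 95 \left(-133\right) = -12635$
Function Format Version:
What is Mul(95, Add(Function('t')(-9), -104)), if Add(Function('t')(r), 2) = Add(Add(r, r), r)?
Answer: -12635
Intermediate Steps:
Function('t')(r) = Add(-2, Mul(3, r)) (Function('t')(r) = Add(-2, Add(Add(r, r), r)) = Add(-2, Add(Mul(2, r), r)) = Add(-2, Mul(3, r)))
Mul(95, Add(Function('t')(-9), -104)) = Mul(95, Add(Add(-2, Mul(3, -9)), -104)) = Mul(95, Add(Add(-2, -27), -104)) = Mul(95, Add(-29, -104)) = Mul(95, -133) = -12635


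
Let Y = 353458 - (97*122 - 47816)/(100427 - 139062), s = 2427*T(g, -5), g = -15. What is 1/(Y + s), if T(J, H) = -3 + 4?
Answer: 38635/13749580993 ≈ 2.8099e-6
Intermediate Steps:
T(J, H) = 1
s = 2427 (s = 2427*1 = 2427)
Y = 13655813848/38635 (Y = 353458 - (11834 - 47816)/(-38635) = 353458 - (-35982)*(-1)/38635 = 353458 - 1*35982/38635 = 353458 - 35982/38635 = 13655813848/38635 ≈ 3.5346e+5)
1/(Y + s) = 1/(13655813848/38635 + 2427) = 1/(13749580993/38635) = 38635/13749580993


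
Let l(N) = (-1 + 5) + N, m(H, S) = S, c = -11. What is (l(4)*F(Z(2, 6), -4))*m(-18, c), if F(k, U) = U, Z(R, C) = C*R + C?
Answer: 352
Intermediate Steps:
Z(R, C) = C + C*R
l(N) = 4 + N
(l(4)*F(Z(2, 6), -4))*m(-18, c) = ((4 + 4)*(-4))*(-11) = (8*(-4))*(-11) = -32*(-11) = 352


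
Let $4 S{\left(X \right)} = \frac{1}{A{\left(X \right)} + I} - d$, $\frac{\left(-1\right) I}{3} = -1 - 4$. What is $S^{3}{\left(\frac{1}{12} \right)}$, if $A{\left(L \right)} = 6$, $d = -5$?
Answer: $\frac{148877}{74088} \approx 2.0095$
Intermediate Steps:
$I = 15$ ($I = - 3 \left(-1 - 4\right) = \left(-3\right) \left(-5\right) = 15$)
$S{\left(X \right)} = \frac{53}{42}$ ($S{\left(X \right)} = \frac{\frac{1}{6 + 15} - -5}{4} = \frac{\frac{1}{21} + 5}{4} = \frac{1}{4} \cdot \frac{106}{21} = \frac{53}{42}$)
$S^{3}{\left(\frac{1}{12} \right)} = \left(\frac{53}{42}\right)^{3} = \frac{148877}{74088}$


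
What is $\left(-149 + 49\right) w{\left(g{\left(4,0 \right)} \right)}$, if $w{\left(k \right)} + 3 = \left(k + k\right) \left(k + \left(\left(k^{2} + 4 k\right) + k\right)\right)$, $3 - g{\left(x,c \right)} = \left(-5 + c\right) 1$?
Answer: $-178900$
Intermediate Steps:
$g{\left(x,c \right)} = 8 - c$ ($g{\left(x,c \right)} = 3 - \left(-5 + c\right) 1 = 3 - \left(-5 + c\right) = 8 - c$)
$w{\left(k \right)} = -3 + 2 k \left(k^{2} + 6 k\right)$ ($w{\left(k \right)} = -3 + \left(k + k\right) \left(k + \left(\left(k^{2} + 4 k\right) + k\right)\right) = -3 + 2 k \left(k + \left(k^{2} + 5 k\right)\right) = -3 + 2 k \left(k^{2} + 6 k\right)$)
$\left(-149 + 49\right) w{\left(g{\left(4,0 \right)} \right)} = \left(-149 + 49\right) \left(-3 + 2 \left(8 - 0\right)^{3} + 12 \left(8 - 0\right)^{2}\right) = - 100 \left(-3 + 2 \left(8 + 0\right)^{3} + 12 \left(8 + 0\right)^{2}\right) = - 100 \left(-3 + 2 \cdot 8^{3} + 12 \cdot 8^{2}\right) = - 100 \left(-3 + 2 \cdot 512 + 12 \cdot 64\right) = - 100 \left(-3 + 1024 + 768\right) = \left(-100\right) 1789 = -178900$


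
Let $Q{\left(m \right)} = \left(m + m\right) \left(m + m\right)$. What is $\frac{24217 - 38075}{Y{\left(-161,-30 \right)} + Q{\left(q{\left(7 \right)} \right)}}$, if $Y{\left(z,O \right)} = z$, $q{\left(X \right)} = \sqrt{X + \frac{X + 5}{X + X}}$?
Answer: $\frac{97006}{907} \approx 106.95$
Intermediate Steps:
$q{\left(X \right)} = \sqrt{X + \frac{5 + X}{2 X}}$
$Q{\left(m \right)} = 4 m^{2}$ ($Q{\left(m \right)} = 2 m 2 m = 4 m^{2}$)
$\frac{24217 - 38075}{Y{\left(-161,-30 \right)} + Q{\left(q{\left(7 \right)} \right)}} = \frac{24217 - 38075}{-161 + 4 \left(\frac{\sqrt{2 + 4 \cdot 7 + \frac{10}{7}}}{2}\right)^{2}} = - \frac{13858}{-161 + 4 \left(\frac{\sqrt{2 + 28 + 10 \cdot \frac{1}{7}}}{2}\right)^{2}} = - \frac{13858}{-161 + 4 \left(\frac{\sqrt{2 + 28 + \frac{10}{7}}}{2}\right)^{2}} = - \frac{13858}{-161 + 4 \left(\frac{\sqrt{\frac{220}{7}}}{2}\right)^{2}} = - \frac{13858}{-161 + 4 \left(\frac{\frac{2}{7} \sqrt{385}}{2}\right)^{2}} = - \frac{13858}{-161 + 4 \left(\frac{\sqrt{385}}{7}\right)^{2}} = - \frac{13858}{-161 + 4 \cdot \frac{55}{7}} = - \frac{13858}{-161 + \frac{220}{7}} = - \frac{13858}{- \frac{907}{7}} = \left(-13858\right) \left(- \frac{7}{907}\right) = \frac{97006}{907}$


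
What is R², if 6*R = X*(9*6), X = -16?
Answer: 20736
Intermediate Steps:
R = -144 (R = (-144*6)/6 = (-16*54)/6 = (⅙)*(-864) = -144)
R² = (-144)² = 20736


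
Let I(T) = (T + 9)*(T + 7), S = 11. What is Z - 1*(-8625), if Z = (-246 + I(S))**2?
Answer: 21621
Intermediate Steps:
I(T) = (7 + T)*(9 + T) (I(T) = (9 + T)*(7 + T) = (7 + T)*(9 + T))
Z = 12996 (Z = (-246 + (63 + 11**2 + 16*11))**2 = (-246 + (63 + 121 + 176))**2 = (-246 + 360)**2 = 114**2 = 12996)
Z - 1*(-8625) = 12996 - 1*(-8625) = 12996 + 8625 = 21621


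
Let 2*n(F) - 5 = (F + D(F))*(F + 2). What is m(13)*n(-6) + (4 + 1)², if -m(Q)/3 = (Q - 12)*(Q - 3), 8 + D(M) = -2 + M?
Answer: -1370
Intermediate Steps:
D(M) = -10 + M (D(M) = -8 + (-2 + M) = -10 + M)
m(Q) = -3*(-12 + Q)*(-3 + Q) (m(Q) = -3*(Q - 12)*(Q - 3) = -3*(-12 + Q)*(-3 + Q))
n(F) = 5/2 + (-10 + 2*F)*(2 + F)/2 (n(F) = 5/2 + ((F + (-10 + F))*(F + 2))/2 = 5/2 + ((-10 + 2*F)*(2 + F))/2 = 5/2 + (-10 + 2*F)*(2 + F)/2)
m(13)*n(-6) + (4 + 1)² = (-108 - 3*13² + 45*13)*(-15/2 + (-6)² - 3*(-6)) + (4 + 1)² = (-108 - 3*169 + 585)*(-15/2 + 36 + 18) + 5² = (-108 - 507 + 585)*(93/2) + 25 = -30*93/2 + 25 = -1395 + 25 = -1370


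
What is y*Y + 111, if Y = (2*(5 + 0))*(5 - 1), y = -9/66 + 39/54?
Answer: 13309/99 ≈ 134.43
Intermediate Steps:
y = 58/99 (y = -9*1/66 + 39*(1/54) = -3/22 + 13/18 = 58/99 ≈ 0.58586)
Y = 40 (Y = (2*5)*4 = 10*4 = 40)
y*Y + 111 = (58/99)*40 + 111 = 2320/99 + 111 = 13309/99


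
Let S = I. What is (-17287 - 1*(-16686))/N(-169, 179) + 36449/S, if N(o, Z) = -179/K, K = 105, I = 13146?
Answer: 119443243/336162 ≈ 355.31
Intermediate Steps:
N(o, Z) = -179/105
S = 13146
(-17287 - 1*(-16686))/N(-169, 179) + 36449/S = (-17287 - 1*(-16686))/(-179/105) + 36449/13146 = (-17287 + 16686)*(-105/179) + 36449*(1/13146) = -601*(-105/179) + 5207/1878 = 63105/179 + 5207/1878 = 119443243/336162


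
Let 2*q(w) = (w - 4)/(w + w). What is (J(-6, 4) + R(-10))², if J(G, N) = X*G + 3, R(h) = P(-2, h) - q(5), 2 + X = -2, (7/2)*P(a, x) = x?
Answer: 11377129/19600 ≈ 580.47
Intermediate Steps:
P(a, x) = 2*x/7
q(w) = (-4 + w)/(4*w) (q(w) = ((w - 4)/(w + w))/2 = ((-4 + w)/((2*w)))/2 = ((-4 + w)*(1/(2*w)))/2 = ((-4 + w)/(2*w))/2 = (-4 + w)/(4*w))
X = -4 (X = -2 - 2 = -4)
R(h) = -1/20 + 2*h/7 (R(h) = 2*h/7 - (-4 + 5)/(4*5) = 2*h/7 - 1/(4*5) = 2*h/7 - 1*1/20 = 2*h/7 - 1/20 = -1/20 + 2*h/7)
J(G, N) = 3 - 4*G (J(G, N) = -4*G + 3 = 3 - 4*G)
(J(-6, 4) + R(-10))² = ((3 - 4*(-6)) + (-1/20 + (2/7)*(-10)))² = ((3 + 24) + (-1/20 - 20/7))² = (27 - 407/140)² = (3373/140)² = 11377129/19600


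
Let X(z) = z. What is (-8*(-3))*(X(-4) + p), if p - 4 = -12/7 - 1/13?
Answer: -3912/91 ≈ -42.989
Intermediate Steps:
p = 201/91 (p = 4 + (-12/7 - 1/13) = 4 - 163/91 = 201/91 ≈ 2.2088)
(-8*(-3))*(X(-4) + p) = (-8*(-3))*(-4 + 201/91) = 24*(-163/91) = -3912/91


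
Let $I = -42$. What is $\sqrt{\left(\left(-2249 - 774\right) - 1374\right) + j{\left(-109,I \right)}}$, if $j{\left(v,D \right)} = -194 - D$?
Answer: $i \sqrt{4549} \approx 67.446 i$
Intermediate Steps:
$\sqrt{\left(\left(-2249 - 774\right) - 1374\right) + j{\left(-109,I \right)}} = \sqrt{\left(\left(-2249 - 774\right) - 1374\right) - 152} = \sqrt{\left(-3023 - 1374\right) + \left(-194 + 42\right)} = \sqrt{-4397 - 152} = \sqrt{-4549} = i \sqrt{4549}$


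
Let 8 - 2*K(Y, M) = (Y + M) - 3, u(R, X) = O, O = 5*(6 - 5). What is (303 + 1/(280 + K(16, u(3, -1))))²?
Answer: 6943222276/75625 ≈ 91811.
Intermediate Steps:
O = 5 (O = 5*1 = 5)
u(R, X) = 5
K(Y, M) = 11/2 - M/2 - Y/2 (K(Y, M) = 4 - ((Y + M) - 3)/2 = 4 - ((M + Y) - 3)/2 = 4 - (-3 + M + Y)/2 = 4 + (3/2 - M/2 - Y/2) = 11/2 - M/2 - Y/2)
(303 + 1/(280 + K(16, u(3, -1))))² = (303 + 1/(280 + (11/2 - ½*5 - ½*16)))² = (303 + 1/(280 + (11/2 - 5/2 - 8)))² = (303 + 1/(280 - 5))² = (303 + 1/275)² = (83326/275)² = 6943222276/75625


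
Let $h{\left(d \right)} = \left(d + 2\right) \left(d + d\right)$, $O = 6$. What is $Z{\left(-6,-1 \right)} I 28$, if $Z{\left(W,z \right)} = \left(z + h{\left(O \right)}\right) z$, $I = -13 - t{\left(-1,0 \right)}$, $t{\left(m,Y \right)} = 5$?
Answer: $47880$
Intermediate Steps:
$I = -18$ ($I = -13 - 5 = -18$)
$h{\left(d \right)} = 2 d \left(2 + d\right)$ ($h{\left(d \right)} = \left(2 + d\right) 2 d = 2 d \left(2 + d\right)$)
$Z{\left(W,z \right)} = z \left(96 + z\right)$ ($Z{\left(W,z \right)} = \left(z + 2 \cdot 6 \left(2 + 6\right)\right) z = \left(z + 2 \cdot 6 \cdot 8\right) z = \left(z + 96\right) z = \left(96 + z\right) z = z \left(96 + z\right)$)
$Z{\left(-6,-1 \right)} I 28 = - (96 - 1) \left(-18\right) 28 = \left(-1\right) 95 \left(-18\right) 28 = \left(-95\right) \left(-18\right) 28 = 1710 \cdot 28 = 47880$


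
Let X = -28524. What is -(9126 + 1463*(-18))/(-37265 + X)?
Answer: -17208/65789 ≈ -0.26156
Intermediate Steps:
-(9126 + 1463*(-18))/(-37265 + X) = -(9126 + 1463*(-18))/(-37265 - 28524) = -(9126 - 26334)/(-65789) = -(-17208)*(-1)/65789 = -1*17208/65789 = -17208/65789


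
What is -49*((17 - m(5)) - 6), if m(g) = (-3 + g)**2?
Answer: -343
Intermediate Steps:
-49*((17 - m(5)) - 6) = -49*((17 - (-3 + 5)**2) - 6) = -49*((17 - 1*2**2) - 6) = -49*((17 - 1*4) - 6) = -49*((17 - 4) - 6) = -49*(13 - 6) = -49*7 = -343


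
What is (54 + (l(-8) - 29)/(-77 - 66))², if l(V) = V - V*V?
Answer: 61199329/20449 ≈ 2992.8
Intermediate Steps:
l(V) = V - V²
(54 + (l(-8) - 29)/(-77 - 66))² = (54 + (-8*(1 - 1*(-8)) - 29)/(-77 - 66))² = (54 + (-8*(1 + 8) - 29)/(-143))² = (54 + (-8*9 - 29)*(-1/143))² = (54 + (-72 - 29)*(-1/143))² = (54 - 101*(-1/143))² = (54 + 101/143)² = (7823/143)² = 61199329/20449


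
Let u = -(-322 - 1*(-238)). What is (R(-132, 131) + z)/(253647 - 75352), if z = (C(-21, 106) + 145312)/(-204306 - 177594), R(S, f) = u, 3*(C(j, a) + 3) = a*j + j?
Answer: 1596752/3404543025 ≈ 0.00046901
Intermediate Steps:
u = 84 (u = -(-322 + 238) = -1*(-84) = 84)
C(j, a) = -3 + j/3 + a*j/3 (C(j, a) = -3 + (a*j + j)/3 = -3 + (j + a*j)/3 = -3 + (j/3 + a*j/3) = -3 + j/3 + a*j/3)
R(S, f) = 84
z = -7228/19095 (z = ((-3 + (⅓)*(-21) + (⅓)*106*(-21)) + 145312)/(-204306 - 177594) = ((-3 - 7 - 742) + 145312)/(-381900) = (-752 + 145312)*(-1/381900) = 144560*(-1/381900) = -7228/19095 ≈ -0.37853)
(R(-132, 131) + z)/(253647 - 75352) = (84 - 7228/19095)/(253647 - 75352) = (1596752/19095)/178295 = (1596752/19095)*(1/178295) = 1596752/3404543025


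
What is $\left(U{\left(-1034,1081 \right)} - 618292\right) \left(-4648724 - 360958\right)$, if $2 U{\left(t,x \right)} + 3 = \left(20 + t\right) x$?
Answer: $5843095202361$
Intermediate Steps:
$U{\left(t,x \right)} = - \frac{3}{2} + \frac{x \left(20 + t\right)}{2}$ ($U{\left(t,x \right)} = - \frac{3}{2} + \frac{\left(20 + t\right) x}{2} = - \frac{3}{2} + \frac{x \left(20 + t\right)}{2}$)
$\left(U{\left(-1034,1081 \right)} - 618292\right) \left(-4648724 - 360958\right) = \left(\left(- \frac{3}{2} + 10 \cdot 1081 + \frac{1}{2} \left(-1034\right) 1081\right) - 618292\right) \left(-4648724 - 360958\right) = \left(\left(- \frac{3}{2} + 10810 - 558877\right) - 618292\right) \left(-5009682\right) = \left(- \frac{1096137}{2} - 618292\right) \left(-5009682\right) = \left(- \frac{2332721}{2}\right) \left(-5009682\right) = 5843095202361$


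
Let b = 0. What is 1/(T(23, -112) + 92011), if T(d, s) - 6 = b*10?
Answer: 1/92017 ≈ 1.0868e-5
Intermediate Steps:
T(d, s) = 6 (T(d, s) = 6 + 0*10 = 6 + 0 = 6)
1/(T(23, -112) + 92011) = 1/(6 + 92011) = 1/92017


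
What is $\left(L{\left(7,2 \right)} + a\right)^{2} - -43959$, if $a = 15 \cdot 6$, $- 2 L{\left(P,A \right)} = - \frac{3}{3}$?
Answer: $\frac{208597}{4} \approx 52149.0$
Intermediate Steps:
$L{\left(P,A \right)} = \frac{1}{2}$ ($L{\left(P,A \right)} = - \frac{\left(-3\right) \frac{1}{3}}{2} = \left(- \frac{1}{2}\right) \left(-1\right) = \frac{1}{2}$)
$a = 90$
$\left(L{\left(7,2 \right)} + a\right)^{2} - -43959 = \left(\frac{1}{2} + 90\right)^{2} - -43959 = \left(\frac{181}{2}\right)^{2} + 43959 = \frac{32761}{4} + 43959 = \frac{208597}{4}$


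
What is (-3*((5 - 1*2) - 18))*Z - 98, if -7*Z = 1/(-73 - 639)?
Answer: -488387/4984 ≈ -97.991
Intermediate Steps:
Z = 1/4984 (Z = -1/(7*(-73 - 639)) = -⅐/(-712) = -⅐*(-1/712) = 1/4984 ≈ 0.00020064)
(-3*((5 - 1*2) - 18))*Z - 98 = -3*((5 - 1*2) - 18)*(1/4984) - 98 = -3*((5 - 2) - 18)*(1/4984) - 98 = -3*(3 - 18)*(1/4984) - 98 = -3*(-15)*(1/4984) - 98 = 45*(1/4984) - 98 = 45/4984 - 98 = -488387/4984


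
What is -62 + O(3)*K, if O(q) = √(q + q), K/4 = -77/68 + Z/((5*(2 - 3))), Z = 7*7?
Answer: -62 - 3717*√6/85 ≈ -169.11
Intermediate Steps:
Z = 49
K = -3717/85 (K = 4*(-77/68 + 49/((5*(2 - 3)))) = 4*(-77*1/68 + 49/((5*(-1)))) = 4*(-77/68 + 49/(-5)) = 4*(-77/68 + 49*(-⅕)) = 4*(-77/68 - 49/5) = 4*(-3717/340) = -3717/85 ≈ -43.729)
O(q) = √2*√q (O(q) = √(2*q) = √2*√q)
-62 + O(3)*K = -62 + (√2*√3)*(-3717/85) = -62 + √6*(-3717/85) = -62 - 3717*√6/85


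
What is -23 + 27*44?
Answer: 1165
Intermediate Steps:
-23 + 27*44 = -23 + 1188 = 1165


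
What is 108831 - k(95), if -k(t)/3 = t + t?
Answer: 109401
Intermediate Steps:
k(t) = -6*t (k(t) = -3*(t + t) = -6*t)
108831 - k(95) = 108831 - (-6)*95 = 108831 - 1*(-570) = 108831 + 570 = 109401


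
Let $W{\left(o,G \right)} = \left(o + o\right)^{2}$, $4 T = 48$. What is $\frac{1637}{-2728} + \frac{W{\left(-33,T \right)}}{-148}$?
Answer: $- \frac{3031361}{100936} \approx -30.033$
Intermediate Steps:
$T = 12$ ($T = \frac{1}{4} \cdot 48 = 12$)
$W{\left(o,G \right)} = 4 o^{2}$ ($W{\left(o,G \right)} = \left(2 o\right)^{2} = 4 o^{2}$)
$\frac{1637}{-2728} + \frac{W{\left(-33,T \right)}}{-148} = \frac{1637}{-2728} + \frac{4 \left(-33\right)^{2}}{-148} = 1637 \left(- \frac{1}{2728}\right) + 4 \cdot 1089 \left(- \frac{1}{148}\right) = - \frac{1637}{2728} + 4356 \left(- \frac{1}{148}\right) = - \frac{1637}{2728} - \frac{1089}{37} = - \frac{3031361}{100936}$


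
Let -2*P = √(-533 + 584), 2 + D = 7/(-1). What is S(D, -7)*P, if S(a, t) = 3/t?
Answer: 3*√51/14 ≈ 1.5303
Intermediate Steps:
D = -9 (D = -2 + 7/(-1) = -2 + 7*(-1) = -2 - 7 = -9)
P = -√51/2 (P = -√(-533 + 584)/2 = -√51/2 ≈ -3.5707)
S(D, -7)*P = (3/(-7))*(-√51/2) = (3*(-⅐))*(-√51/2) = -(-3)*√51/14 = 3*√51/14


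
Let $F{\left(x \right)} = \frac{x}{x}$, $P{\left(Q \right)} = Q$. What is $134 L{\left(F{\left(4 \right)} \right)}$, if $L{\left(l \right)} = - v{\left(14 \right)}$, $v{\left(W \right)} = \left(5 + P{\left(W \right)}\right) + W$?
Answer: $-4422$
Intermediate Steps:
$v{\left(W \right)} = 5 + 2 W$ ($v{\left(W \right)} = \left(5 + W\right) + W = 5 + 2 W$)
$F{\left(x \right)} = 1$
$L{\left(l \right)} = -33$ ($L{\left(l \right)} = - (5 + 2 \cdot 14) = - (5 + 28) = \left(-1\right) 33 = -33$)
$134 L{\left(F{\left(4 \right)} \right)} = 134 \left(-33\right) = -4422$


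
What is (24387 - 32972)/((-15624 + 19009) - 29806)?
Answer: 8585/26421 ≈ 0.32493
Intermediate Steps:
(24387 - 32972)/((-15624 + 19009) - 29806) = -8585/(3385 - 29806) = -8585/(-26421) = -8585*(-1/26421) = 8585/26421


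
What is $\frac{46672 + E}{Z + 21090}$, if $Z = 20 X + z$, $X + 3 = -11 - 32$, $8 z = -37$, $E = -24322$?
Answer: $\frac{178800}{161323} \approx 1.1083$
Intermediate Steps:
$z = - \frac{37}{8}$ ($z = \frac{1}{8} \left(-37\right) = - \frac{37}{8} \approx -4.625$)
$X = -46$ ($X = -3 - 43 = -46$)
$Z = - \frac{7397}{8}$ ($Z = 20 \left(-46\right) - \frac{37}{8} = -920 - \frac{37}{8} = - \frac{7397}{8} \approx -924.63$)
$\frac{46672 + E}{Z + 21090} = \frac{46672 - 24322}{- \frac{7397}{8} + 21090} = \frac{22350}{\frac{161323}{8}} = 22350 \cdot \frac{8}{161323} = \frac{178800}{161323}$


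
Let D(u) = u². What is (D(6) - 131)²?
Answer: 9025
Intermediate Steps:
(D(6) - 131)² = (6² - 131)² = (36 - 131)² = (-95)² = 9025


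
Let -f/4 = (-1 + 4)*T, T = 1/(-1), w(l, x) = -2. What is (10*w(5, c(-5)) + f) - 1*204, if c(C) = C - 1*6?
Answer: -212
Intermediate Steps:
c(C) = -6 + C (c(C) = C - 6 = -6 + C)
T = -1
f = 12 (f = -4*(-1 + 4)*(-1) = -12*(-1) = -4*(-3) = 12)
(10*w(5, c(-5)) + f) - 1*204 = (10*(-2) + 12) - 1*204 = (-20 + 12) - 204 = -8 - 204 = -212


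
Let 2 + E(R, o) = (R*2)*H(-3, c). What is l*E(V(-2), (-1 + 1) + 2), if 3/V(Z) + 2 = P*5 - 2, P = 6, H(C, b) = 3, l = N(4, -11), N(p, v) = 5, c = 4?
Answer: -85/13 ≈ -6.5385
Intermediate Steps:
l = 5
V(Z) = 3/26 (V(Z) = 3/(-2 + (6*5 - 2)) = 3/(-2 + (30 - 2)) = 3/(-2 + 28) = 3/26)
E(R, o) = -2 + 6*R (E(R, o) = -2 + (R*2)*3 = -2 + (2*R)*3 = -2 + 6*R)
l*E(V(-2), (-1 + 1) + 2) = 5*(-2 + 6*(3/26)) = 5*(-2 + 9/13) = 5*(-17/13) = -85/13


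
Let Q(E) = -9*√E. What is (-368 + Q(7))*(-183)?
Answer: 67344 + 1647*√7 ≈ 71702.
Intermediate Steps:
(-368 + Q(7))*(-183) = (-368 - 9*√7)*(-183) = 67344 + 1647*√7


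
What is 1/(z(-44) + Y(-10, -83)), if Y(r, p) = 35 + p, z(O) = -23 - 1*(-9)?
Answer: -1/62 ≈ -0.016129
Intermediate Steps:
z(O) = -14 (z(O) = -23 + 9 = -14)
1/(z(-44) + Y(-10, -83)) = 1/(-14 + (35 - 83)) = 1/(-14 - 48) = 1/(-62) = -1/62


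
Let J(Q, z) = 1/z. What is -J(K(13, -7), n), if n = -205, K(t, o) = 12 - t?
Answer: 1/205 ≈ 0.0048781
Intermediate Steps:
-J(K(13, -7), n) = -1/(-205) = -1*(-1/205) = 1/205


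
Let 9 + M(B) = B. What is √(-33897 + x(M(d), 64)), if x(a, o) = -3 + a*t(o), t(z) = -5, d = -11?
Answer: 130*I*√2 ≈ 183.85*I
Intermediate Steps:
M(B) = -9 + B
x(a, o) = -3 - 5*a (x(a, o) = -3 + a*(-5) = -3 - 5*a)
√(-33897 + x(M(d), 64)) = √(-33897 + (-3 - 5*(-9 - 11))) = √(-33897 + (-3 - 5*(-20))) = √(-33897 + (-3 + 100)) = √(-33897 + 97) = √(-33800) = 130*I*√2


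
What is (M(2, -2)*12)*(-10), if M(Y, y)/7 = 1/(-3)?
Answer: 280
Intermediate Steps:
M(Y, y) = -7/3 (M(Y, y) = 7/(-3) = 7*(-⅓) = -7/3)
(M(2, -2)*12)*(-10) = -7/3*12*(-10) = -28*(-10) = 280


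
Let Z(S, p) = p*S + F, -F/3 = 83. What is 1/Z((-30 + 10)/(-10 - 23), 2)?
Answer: -33/8177 ≈ -0.0040357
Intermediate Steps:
F = -249 (F = -3*83 = -249)
Z(S, p) = -249 + S*p (Z(S, p) = p*S - 249 = S*p - 249 = -249 + S*p)
1/Z((-30 + 10)/(-10 - 23), 2) = 1/(-249 + ((-30 + 10)/(-10 - 23))*2) = 1/(-249 - 20/(-33)*2) = 1/(-249 - 20*(-1/33)*2) = 1/(-249 + (20/33)*2) = 1/(-249 + 40/33) = 1/(-8177/33) = -33/8177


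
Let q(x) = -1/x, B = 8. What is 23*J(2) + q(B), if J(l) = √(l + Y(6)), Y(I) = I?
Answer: -⅛ + 46*√2 ≈ 64.929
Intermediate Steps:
J(l) = √(6 + l) (J(l) = √(l + 6) = √(6 + l))
23*J(2) + q(B) = 23*√(6 + 2) - 1/8 = 23*√8 - 1*⅛ = 23*(2*√2) - ⅛ = 46*√2 - ⅛ = -⅛ + 46*√2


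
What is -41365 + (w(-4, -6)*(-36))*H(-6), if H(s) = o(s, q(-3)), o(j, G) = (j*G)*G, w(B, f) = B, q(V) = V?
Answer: -49141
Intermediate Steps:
o(j, G) = j*G**2 (o(j, G) = (G*j)*G = j*G**2)
H(s) = 9*s (H(s) = s*(-3)**2 = s*9 = 9*s)
-41365 + (w(-4, -6)*(-36))*H(-6) = -41365 + (-4*(-36))*(9*(-6)) = -41365 + 144*(-54) = -41365 - 7776 = -49141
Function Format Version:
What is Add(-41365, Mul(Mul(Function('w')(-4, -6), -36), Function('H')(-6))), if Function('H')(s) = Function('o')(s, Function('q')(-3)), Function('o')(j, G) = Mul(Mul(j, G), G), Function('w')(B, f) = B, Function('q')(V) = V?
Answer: -49141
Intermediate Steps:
Function('o')(j, G) = Mul(j, Pow(G, 2)) (Function('o')(j, G) = Mul(Mul(G, j), G) = Mul(j, Pow(G, 2)))
Function('H')(s) = Mul(9, s) (Function('H')(s) = Mul(s, Pow(-3, 2)) = Mul(s, 9) = Mul(9, s))
Add(-41365, Mul(Mul(Function('w')(-4, -6), -36), Function('H')(-6))) = Add(-41365, Mul(Mul(-4, -36), Mul(9, -6))) = Add(-41365, Mul(144, -54)) = Add(-41365, -7776) = -49141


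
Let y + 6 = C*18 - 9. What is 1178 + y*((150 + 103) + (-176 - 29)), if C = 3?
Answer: 3050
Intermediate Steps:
y = 39 (y = -6 + (3*18 - 9) = -6 + (54 - 9) = -6 + 45 = 39)
1178 + y*((150 + 103) + (-176 - 29)) = 1178 + 39*((150 + 103) + (-176 - 29)) = 1178 + 39*(253 - 205) = 1178 + 39*48 = 1178 + 1872 = 3050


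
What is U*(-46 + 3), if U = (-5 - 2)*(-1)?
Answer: -301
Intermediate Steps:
U = 7 (U = -7*(-1) = 7)
U*(-46 + 3) = 7*(-46 + 3) = 7*(-43) = -301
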